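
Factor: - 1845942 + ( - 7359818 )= - 2^11*5^1*29^1*31^1 = - 9205760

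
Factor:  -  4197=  - 3^1*1399^1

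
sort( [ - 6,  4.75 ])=[ - 6,4.75 ]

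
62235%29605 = 3025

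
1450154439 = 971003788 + 479150651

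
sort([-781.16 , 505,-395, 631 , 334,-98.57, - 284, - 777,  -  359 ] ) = [ - 781.16, - 777, - 395,-359, - 284 , - 98.57, 334,505, 631]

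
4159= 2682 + 1477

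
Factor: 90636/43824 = 2^( - 2)* 7^1*11^(- 1)*13^1 = 91/44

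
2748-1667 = 1081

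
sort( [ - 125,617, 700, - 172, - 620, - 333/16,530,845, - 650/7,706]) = [ -620, - 172, - 125,- 650/7,  -  333/16, 530,617,700,706,845 ]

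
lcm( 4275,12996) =324900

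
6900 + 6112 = 13012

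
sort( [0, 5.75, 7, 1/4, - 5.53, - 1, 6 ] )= [-5.53 , - 1,  0,  1/4, 5.75, 6 , 7]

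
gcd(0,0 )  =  0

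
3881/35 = 3881/35 = 110.89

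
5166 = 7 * 738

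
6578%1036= 362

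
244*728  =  177632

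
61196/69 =61196/69=886.90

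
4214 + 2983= 7197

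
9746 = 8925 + 821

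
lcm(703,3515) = 3515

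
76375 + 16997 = 93372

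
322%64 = 2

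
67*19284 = 1292028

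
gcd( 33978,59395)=7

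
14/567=2/81 =0.02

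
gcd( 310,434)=62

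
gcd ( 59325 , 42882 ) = 21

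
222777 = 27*8251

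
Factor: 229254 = 2^1*3^1*19^1  *  2011^1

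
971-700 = 271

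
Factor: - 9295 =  - 5^1*11^1 * 13^2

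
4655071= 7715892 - 3060821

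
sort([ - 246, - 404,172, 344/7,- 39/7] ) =[ - 404, -246, - 39/7,  344/7, 172 ]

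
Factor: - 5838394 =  -2^1 * 73^1*39989^1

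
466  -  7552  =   - 7086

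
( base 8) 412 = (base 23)bd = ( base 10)266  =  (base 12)1A2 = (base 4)10022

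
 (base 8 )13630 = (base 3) 22021201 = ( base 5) 143130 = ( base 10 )6040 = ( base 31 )68q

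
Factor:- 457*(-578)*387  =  102224502 = 2^1*3^2*17^2*43^1 *457^1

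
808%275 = 258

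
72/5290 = 36/2645  =  0.01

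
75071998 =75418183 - 346185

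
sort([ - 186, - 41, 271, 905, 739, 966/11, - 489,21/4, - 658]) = [ - 658,-489, - 186, - 41, 21/4,  966/11, 271,739, 905] 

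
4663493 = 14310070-9646577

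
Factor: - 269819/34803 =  - 3^( - 3)* 11^1*19^1*1289^ ( - 1)*1291^1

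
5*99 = 495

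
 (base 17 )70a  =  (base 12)1215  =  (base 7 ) 5633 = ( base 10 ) 2033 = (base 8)3761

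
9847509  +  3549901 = 13397410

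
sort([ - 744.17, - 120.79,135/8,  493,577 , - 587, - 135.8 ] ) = [ - 744.17, - 587,-135.8, - 120.79, 135/8,493, 577 ] 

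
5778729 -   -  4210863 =9989592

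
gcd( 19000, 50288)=8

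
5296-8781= - 3485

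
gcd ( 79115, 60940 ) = 5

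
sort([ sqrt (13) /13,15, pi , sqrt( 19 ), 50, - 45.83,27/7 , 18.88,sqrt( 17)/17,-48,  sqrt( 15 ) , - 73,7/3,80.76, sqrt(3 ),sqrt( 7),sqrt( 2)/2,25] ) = [ - 73,- 48, - 45.83, sqrt(17 )/17,sqrt( 13) /13,  sqrt( 2) /2,sqrt (3), 7/3,sqrt( 7),pi, 27/7,sqrt(15),sqrt( 19 ),  15, 18.88, 25, 50 , 80.76]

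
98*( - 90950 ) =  - 8913100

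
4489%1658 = 1173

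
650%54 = 2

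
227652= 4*56913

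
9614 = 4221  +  5393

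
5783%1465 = 1388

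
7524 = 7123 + 401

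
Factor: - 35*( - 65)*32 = 72800 = 2^5*5^2*7^1*13^1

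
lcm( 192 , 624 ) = 2496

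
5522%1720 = 362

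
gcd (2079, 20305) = 1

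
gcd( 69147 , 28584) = 9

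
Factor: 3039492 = 2^2*3^1 *241^1*1051^1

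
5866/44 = 2933/22 = 133.32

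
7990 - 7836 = 154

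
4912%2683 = 2229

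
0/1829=0 = 0.00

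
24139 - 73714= - 49575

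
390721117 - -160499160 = 551220277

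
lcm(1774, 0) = 0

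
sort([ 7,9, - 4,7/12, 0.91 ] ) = [ - 4,7/12, 0.91 , 7,9 ]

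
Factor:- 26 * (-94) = 2444 = 2^2*13^1*47^1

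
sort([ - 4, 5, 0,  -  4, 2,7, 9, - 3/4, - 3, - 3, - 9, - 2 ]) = [ - 9,  -  4, - 4,-3, - 3, - 2, - 3/4, 0,2, 5,7,9]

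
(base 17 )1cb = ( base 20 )154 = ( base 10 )504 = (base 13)2CA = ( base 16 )1f8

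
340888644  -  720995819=  -  380107175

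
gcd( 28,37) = 1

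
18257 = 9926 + 8331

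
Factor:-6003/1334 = -2^( - 1)*3^2 = - 9/2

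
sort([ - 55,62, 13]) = [ - 55, 13,62 ] 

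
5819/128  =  45+59/128 = 45.46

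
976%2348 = 976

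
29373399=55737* 527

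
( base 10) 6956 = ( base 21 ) FG5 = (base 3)100112122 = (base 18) 1388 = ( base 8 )15454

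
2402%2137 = 265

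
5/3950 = 1/790 = 0.00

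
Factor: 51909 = 3^1 *11^3*13^1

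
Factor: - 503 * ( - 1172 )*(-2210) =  - 1302830360 = - 2^3 * 5^1*13^1 * 17^1*293^1 * 503^1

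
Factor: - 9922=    -2^1*11^2 * 41^1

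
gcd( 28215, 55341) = 99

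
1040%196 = 60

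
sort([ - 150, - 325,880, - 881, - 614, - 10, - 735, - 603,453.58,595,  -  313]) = [ - 881, - 735, - 614, - 603 ,-325, - 313, - 150, - 10,453.58,595,880]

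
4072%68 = 60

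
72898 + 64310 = 137208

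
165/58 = 165/58 = 2.84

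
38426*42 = 1613892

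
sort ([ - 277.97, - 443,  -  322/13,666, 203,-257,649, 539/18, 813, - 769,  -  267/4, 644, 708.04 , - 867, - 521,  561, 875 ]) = [- 867 , - 769, -521 , - 443,-277.97, - 257,-267/4, - 322/13,539/18, 203 , 561,  644,649, 666, 708.04, 813,875 ]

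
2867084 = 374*7666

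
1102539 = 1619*681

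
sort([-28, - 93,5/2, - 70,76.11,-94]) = [  -  94 ,-93, - 70,  -  28,5/2, 76.11]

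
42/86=21/43  =  0.49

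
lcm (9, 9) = 9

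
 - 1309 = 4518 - 5827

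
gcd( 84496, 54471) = 1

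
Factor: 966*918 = 2^2*3^4*7^1*17^1*23^1   =  886788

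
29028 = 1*29028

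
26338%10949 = 4440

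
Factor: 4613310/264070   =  461331/26407 =3^2 * 13^1*3943^1*26407^( - 1) 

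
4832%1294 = 950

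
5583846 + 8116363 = 13700209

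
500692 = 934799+-434107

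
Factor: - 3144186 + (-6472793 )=  -  67^1*143537^1  =  - 9616979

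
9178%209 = 191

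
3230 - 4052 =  - 822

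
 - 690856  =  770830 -1461686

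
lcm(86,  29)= 2494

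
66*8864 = 585024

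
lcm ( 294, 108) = 5292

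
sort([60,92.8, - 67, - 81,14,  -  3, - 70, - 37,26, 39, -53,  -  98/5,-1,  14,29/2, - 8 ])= [ - 81, - 70, - 67, - 53, - 37,-98/5, - 8,-3,  -  1,14,14,  29/2,26,  39 , 60, 92.8] 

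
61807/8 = 61807/8 = 7725.88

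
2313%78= 51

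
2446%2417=29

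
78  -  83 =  - 5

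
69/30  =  23/10 = 2.30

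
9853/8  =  1231 + 5/8 = 1231.62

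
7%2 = 1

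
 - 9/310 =-9/310  =  - 0.03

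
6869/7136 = 6869/7136 = 0.96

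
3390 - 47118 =-43728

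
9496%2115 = 1036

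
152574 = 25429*6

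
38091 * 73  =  2780643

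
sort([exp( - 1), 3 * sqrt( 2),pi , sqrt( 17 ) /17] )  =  [sqrt( 17)/17,  exp( - 1),pi,3 * sqrt( 2) ]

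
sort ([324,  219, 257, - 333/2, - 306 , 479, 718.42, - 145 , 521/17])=[ - 306 , - 333/2, - 145 , 521/17, 219, 257,324, 479,718.42]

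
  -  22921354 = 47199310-70120664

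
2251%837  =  577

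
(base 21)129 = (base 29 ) GS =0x1EC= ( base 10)492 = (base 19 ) 16H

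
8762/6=1460 + 1/3 = 1460.33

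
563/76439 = 563/76439 =0.01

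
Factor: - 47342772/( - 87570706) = 23671386/43785353  =  2^1*3^3*17^( -1)*23^ ( - 1 )*113^(-1 ) * 557^1*787^1*991^(-1 )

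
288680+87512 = 376192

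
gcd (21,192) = 3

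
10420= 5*2084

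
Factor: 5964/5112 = 7/6 = 2^( - 1 ) * 3^( - 1)*7^1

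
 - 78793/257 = - 78793/257 = - 306.59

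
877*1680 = 1473360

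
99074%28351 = 14021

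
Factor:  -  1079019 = -3^2 * 119891^1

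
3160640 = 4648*680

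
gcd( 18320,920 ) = 40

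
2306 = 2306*1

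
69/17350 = 69/17350 = 0.00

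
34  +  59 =93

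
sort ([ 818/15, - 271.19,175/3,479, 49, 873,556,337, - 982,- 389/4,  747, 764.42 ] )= [ - 982, - 271.19,-389/4,49, 818/15,175/3, 337,479, 556, 747, 764.42 , 873]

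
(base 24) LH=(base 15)24B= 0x209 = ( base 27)j8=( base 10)521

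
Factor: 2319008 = 2^5*72469^1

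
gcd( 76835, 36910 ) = 5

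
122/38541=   122/38541 = 0.00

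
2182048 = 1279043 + 903005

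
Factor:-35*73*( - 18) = 2^1*3^2*5^1*7^1*73^1= 45990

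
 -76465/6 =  - 12745 + 5/6 = - 12744.17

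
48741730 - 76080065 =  - 27338335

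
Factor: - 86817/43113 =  - 7^( - 1 )* 43^1 * 673^1*2053^( - 1 ) =- 28939/14371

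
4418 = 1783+2635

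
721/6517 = 103/931 = 0.11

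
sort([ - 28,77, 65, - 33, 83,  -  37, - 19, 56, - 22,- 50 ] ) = [-50, - 37, - 33, - 28, - 22, - 19,  56,65,77,83 ]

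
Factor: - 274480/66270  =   - 2^3*3^(-1 )*47^(-1)*73^1 = -  584/141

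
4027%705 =502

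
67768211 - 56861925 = 10906286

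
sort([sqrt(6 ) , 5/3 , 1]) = [ 1 , 5/3,sqrt ( 6)] 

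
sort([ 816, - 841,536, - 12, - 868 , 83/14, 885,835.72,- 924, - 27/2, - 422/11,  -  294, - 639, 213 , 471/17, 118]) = [ - 924, - 868, - 841,-639,  -  294, - 422/11,-27/2,  -  12,  83/14,471/17,118,213,536, 816,835.72,885]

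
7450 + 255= 7705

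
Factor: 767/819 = 59/63= 3^(-2)*7^(  -  1)*59^1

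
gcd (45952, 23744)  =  64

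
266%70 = 56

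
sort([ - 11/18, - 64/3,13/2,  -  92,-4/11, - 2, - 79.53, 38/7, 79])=[ - 92, - 79.53 ,-64/3, - 2, - 11/18, -4/11,38/7,13/2,79]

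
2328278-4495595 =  - 2167317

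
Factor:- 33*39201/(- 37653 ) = 39201/1141 = 3^1*7^( - 1) * 73^1*163^( - 1 )*179^1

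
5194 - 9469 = -4275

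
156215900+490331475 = 646547375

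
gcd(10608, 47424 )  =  624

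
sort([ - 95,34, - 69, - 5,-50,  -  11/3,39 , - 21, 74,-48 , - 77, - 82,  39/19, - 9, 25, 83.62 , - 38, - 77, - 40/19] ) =[ - 95, - 82, - 77, - 77, - 69, - 50  , - 48, - 38, - 21, - 9 , - 5, -11/3, - 40/19,  39/19,25,34,39,74 , 83.62]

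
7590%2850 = 1890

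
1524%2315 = 1524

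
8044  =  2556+5488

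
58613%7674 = 4895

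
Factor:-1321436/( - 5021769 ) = 2^2*3^(- 1 ) * 330359^1* 1673923^( - 1 )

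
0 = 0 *338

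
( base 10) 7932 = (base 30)8oc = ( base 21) hkf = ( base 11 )5A61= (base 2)1111011111100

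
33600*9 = 302400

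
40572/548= 74+5/137 = 74.04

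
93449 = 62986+30463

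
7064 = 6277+787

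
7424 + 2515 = 9939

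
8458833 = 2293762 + 6165071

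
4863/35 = 138+ 33/35 = 138.94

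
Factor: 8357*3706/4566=3^ ( - 1) * 17^1*61^1*109^1*137^1*761^(- 1) = 15485521/2283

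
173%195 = 173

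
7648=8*956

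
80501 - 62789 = 17712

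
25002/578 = 12501/289 = 43.26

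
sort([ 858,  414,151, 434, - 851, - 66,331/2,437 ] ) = [  -  851, - 66,151,331/2,414,434,437, 858]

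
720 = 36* 20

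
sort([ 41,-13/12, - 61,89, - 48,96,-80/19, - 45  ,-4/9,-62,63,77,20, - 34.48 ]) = [ - 62,-61,-48, - 45, - 34.48, - 80/19, - 13/12,  -  4/9,20,41,  63, 77,89,96]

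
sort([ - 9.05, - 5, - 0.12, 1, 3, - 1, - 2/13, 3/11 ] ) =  [ - 9.05, - 5 , - 1, - 2/13,-0.12, 3/11,1 , 3 ] 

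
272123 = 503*541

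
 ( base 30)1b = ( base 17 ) 27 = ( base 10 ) 41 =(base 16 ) 29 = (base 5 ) 131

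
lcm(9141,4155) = 45705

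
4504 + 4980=9484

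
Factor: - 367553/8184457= - 173^(  -  1)*199^1*1847^1*47309^ ( - 1)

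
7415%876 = 407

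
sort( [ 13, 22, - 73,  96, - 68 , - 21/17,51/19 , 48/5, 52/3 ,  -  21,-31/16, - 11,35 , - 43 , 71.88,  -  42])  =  [-73,-68 ,-43, - 42,-21, - 11, - 31/16, - 21/17,51/19 , 48/5 , 13,  52/3, 22, 35,  71.88 , 96]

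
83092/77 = 1079 + 9/77 = 1079.12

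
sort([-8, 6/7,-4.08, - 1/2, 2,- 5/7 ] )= [ - 8, - 4.08,-5/7,  -  1/2, 6/7  ,  2]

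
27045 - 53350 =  - 26305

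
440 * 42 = 18480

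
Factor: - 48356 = - 2^2  *  7^1*11^1*157^1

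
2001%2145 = 2001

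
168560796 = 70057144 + 98503652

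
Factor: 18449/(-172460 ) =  - 2^(  -  2)*5^ ( - 1)* 19^1 * 971^1 * 8623^ ( - 1 ) 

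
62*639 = 39618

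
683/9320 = 683/9320 = 0.07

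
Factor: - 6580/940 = -7^1 = - 7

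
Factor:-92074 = -2^1*19^1*2423^1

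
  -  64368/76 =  - 16092/19  =  - 846.95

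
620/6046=310/3023 =0.10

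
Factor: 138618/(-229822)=  -  3^3*17^1 * 761^(  -  1) = - 459/761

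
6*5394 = 32364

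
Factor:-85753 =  - 29^1*2957^1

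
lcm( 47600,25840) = 904400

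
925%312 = 301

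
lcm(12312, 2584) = 209304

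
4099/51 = 4099/51 = 80.37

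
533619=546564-12945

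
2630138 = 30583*86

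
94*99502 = 9353188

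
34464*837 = 28846368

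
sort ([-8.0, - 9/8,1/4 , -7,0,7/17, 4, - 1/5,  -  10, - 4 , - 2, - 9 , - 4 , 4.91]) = [ - 10 , - 9, - 8.0, - 7, - 4, - 4,-2, -9/8, - 1/5,0,1/4,  7/17,4,4.91 ]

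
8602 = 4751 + 3851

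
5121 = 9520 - 4399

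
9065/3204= 9065/3204 =2.83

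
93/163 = 93/163 = 0.57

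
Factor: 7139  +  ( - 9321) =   -  2^1*1091^1 = - 2182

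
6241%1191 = 286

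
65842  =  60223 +5619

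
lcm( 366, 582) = 35502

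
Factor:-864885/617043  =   -5^1 * 8237^1*29383^( - 1)= - 41185/29383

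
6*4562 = 27372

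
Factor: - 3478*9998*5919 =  - 205821647436 = - 2^2*3^1*37^1* 47^1*1973^1*4999^1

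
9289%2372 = 2173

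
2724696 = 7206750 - 4482054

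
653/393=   653/393= 1.66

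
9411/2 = 4705 + 1/2  =  4705.50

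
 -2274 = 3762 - 6036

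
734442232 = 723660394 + 10781838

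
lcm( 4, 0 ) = 0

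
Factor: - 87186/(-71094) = 11^1*17^(-2)*41^( - 1)*1321^1 = 14531/11849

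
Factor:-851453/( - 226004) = 2^( - 2)*241^1 * 3533^1 * 56501^( - 1)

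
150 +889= 1039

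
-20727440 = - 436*47540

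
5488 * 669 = 3671472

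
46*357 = 16422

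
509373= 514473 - 5100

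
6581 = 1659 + 4922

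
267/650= 267/650 = 0.41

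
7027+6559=13586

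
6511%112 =15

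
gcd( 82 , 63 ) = 1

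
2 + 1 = 3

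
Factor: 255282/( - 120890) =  - 813/385 = -  3^1* 5^(-1)*7^(  -  1)*11^(  -  1)*271^1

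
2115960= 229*9240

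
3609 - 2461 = 1148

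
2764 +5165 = 7929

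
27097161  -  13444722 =13652439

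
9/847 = 9/847 = 0.01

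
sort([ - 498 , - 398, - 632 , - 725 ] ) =[ -725, - 632, - 498, - 398 ]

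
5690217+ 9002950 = 14693167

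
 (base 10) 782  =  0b1100001110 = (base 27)11q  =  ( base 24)18e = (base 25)167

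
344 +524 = 868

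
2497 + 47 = 2544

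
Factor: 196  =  2^2*7^2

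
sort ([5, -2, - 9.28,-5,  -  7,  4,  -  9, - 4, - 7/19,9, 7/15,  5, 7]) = [ - 9.28 , - 9, -7, - 5, - 4, - 2, - 7/19,7/15, 4,5,5,7,  9]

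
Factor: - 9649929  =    -  3^1*19^1 *79^1*2143^1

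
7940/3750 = 794/375= 2.12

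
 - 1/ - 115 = 1/115=0.01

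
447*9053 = 4046691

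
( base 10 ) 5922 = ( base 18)1050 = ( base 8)13442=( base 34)546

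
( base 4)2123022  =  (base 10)9930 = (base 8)23312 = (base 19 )189C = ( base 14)3894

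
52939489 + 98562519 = 151502008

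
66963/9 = 7440 + 1/3= 7440.33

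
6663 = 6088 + 575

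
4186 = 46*91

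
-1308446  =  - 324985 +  - 983461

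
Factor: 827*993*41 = 3^1*41^1  *  331^1 * 827^1 = 33669651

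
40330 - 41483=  - 1153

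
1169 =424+745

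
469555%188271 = 93013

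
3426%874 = 804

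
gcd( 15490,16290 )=10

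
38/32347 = 38/32347  =  0.00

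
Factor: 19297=23^1 *839^1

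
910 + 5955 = 6865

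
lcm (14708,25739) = 102956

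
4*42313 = 169252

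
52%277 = 52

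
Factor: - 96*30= - 2880 = - 2^6*3^2*5^1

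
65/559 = 5/43 = 0.12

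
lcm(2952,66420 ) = 132840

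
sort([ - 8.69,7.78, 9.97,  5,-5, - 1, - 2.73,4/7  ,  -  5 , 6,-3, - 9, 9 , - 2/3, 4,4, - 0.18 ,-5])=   [ - 9,-8.69, - 5, -5, - 5, - 3, - 2.73, - 1, - 2/3, - 0.18,4/7,4, 4, 5,6, 7.78, 9, 9.97 ]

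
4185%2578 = 1607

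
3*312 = 936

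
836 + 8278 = 9114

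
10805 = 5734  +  5071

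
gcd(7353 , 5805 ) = 387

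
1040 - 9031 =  - 7991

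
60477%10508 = 7937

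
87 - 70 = 17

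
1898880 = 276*6880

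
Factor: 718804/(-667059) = -2^2*3^( - 1)*43^ ( - 1) *71^1*2531^1*5171^( - 1)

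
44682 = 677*66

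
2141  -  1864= 277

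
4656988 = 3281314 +1375674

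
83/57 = 1 + 26/57 = 1.46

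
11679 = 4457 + 7222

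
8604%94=50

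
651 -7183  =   - 6532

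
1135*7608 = 8635080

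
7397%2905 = 1587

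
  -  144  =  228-372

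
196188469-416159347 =-219970878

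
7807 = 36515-28708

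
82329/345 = 238 + 73/115 = 238.63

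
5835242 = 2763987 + 3071255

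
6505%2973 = 559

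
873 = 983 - 110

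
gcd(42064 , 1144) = 88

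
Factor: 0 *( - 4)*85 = 0^1 = 0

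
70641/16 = 4415 + 1/16 = 4415.06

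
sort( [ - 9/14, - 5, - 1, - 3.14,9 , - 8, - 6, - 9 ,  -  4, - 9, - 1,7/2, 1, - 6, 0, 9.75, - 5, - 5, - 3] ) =[ - 9, - 9,-8 ,-6, - 6, - 5 ,- 5, - 5, - 4, - 3.14, - 3, - 1, - 1, - 9/14, 0,1, 7/2,  9, 9.75 ]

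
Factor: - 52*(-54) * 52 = 146016 = 2^5*3^3 *13^2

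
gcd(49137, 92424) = 3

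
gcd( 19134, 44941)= 1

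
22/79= 22/79 = 0.28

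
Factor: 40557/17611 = 3687/1601 =3^1*1229^1*1601^ ( - 1)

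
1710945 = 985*1737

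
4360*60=261600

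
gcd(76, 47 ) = 1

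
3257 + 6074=9331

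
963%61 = 48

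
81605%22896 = 12917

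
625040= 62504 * 10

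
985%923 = 62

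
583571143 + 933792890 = 1517364033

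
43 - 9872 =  - 9829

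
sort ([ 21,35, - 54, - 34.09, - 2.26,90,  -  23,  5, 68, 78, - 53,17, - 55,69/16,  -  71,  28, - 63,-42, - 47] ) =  [- 71, - 63, - 55, - 54 , - 53,-47, - 42, - 34.09, - 23, - 2.26,69/16,5, 17,  21, 28, 35,68,78 , 90]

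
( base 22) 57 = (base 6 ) 313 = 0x75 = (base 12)99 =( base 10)117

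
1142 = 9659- 8517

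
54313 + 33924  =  88237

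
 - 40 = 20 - 60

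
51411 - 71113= - 19702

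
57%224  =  57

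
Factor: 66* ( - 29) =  - 1914 = - 2^1*  3^1*11^1*29^1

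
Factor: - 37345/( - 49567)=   5^1*11^1*73^ ( - 1 ) = 55/73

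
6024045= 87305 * 69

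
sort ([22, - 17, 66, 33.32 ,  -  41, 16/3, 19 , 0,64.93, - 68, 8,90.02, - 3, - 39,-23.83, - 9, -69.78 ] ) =[- 69.78,  -  68,-41, - 39, - 23.83, - 17, - 9,-3,0,16/3, 8,  19, 22,33.32,64.93,66, 90.02 ]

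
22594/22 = 1027 = 1027.00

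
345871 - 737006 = - 391135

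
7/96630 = 7/96630=0.00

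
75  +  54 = 129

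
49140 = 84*585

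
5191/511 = 5191/511 = 10.16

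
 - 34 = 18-52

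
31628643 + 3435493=35064136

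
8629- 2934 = 5695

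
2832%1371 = 90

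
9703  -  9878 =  - 175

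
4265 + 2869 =7134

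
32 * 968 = 30976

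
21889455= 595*36789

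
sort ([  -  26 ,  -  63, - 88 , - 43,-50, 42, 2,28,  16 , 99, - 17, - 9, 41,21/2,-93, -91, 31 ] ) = [ - 93, - 91, - 88,- 63, - 50, - 43 ,  -  26, - 17, -9 , 2, 21/2, 16,28, 31, 41 , 42 , 99]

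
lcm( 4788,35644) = 320796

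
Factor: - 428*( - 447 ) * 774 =2^3*3^3*43^1*107^1*149^1 = 148078584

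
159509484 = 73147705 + 86361779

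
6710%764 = 598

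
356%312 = 44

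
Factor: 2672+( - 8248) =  - 2^3*17^1*41^1 = -5576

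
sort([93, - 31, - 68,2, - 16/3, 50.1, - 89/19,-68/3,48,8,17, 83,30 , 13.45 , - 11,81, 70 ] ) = [ - 68, - 31, - 68/3, - 11,-16/3, - 89/19,  2 , 8,13.45,17,30,48,50.1,70,81, 83 , 93]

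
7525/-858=-9  +  197/858 = - 8.77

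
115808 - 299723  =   - 183915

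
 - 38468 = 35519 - 73987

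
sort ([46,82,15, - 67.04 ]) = [-67.04,15, 46, 82]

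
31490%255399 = 31490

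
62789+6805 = 69594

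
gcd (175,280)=35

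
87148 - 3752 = 83396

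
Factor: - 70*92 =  - 2^3*5^1*7^1*23^1=- 6440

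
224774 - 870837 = -646063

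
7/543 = 7/543 = 0.01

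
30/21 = 10/7 = 1.43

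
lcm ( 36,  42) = 252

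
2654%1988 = 666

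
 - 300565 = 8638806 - 8939371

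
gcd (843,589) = 1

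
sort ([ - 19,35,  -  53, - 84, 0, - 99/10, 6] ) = [ - 84 ,  -  53, - 19, - 99/10,0, 6 , 35] 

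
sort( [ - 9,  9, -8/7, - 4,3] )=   [ - 9, - 4, - 8/7,3, 9 ]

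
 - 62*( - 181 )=11222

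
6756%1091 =210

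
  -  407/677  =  -1 + 270/677 = - 0.60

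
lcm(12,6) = 12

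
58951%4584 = 3943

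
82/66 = 41/33 = 1.24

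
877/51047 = 877/51047 =0.02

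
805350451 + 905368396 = 1710718847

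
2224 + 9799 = 12023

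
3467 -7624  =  -4157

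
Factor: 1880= 2^3 * 5^1*47^1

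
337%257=80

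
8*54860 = 438880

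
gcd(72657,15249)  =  897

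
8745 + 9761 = 18506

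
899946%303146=293654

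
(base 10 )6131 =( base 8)13763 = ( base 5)144011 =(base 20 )F6B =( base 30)6ob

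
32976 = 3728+29248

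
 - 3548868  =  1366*( - 2598 )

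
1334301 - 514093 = 820208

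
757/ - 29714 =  -757/29714 = -0.03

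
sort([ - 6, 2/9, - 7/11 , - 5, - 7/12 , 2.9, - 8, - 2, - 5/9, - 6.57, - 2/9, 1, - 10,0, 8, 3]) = [ - 10, - 8, - 6.57, - 6 , - 5,-2, - 7/11, - 7/12,-5/9  ,  -  2/9, 0, 2/9 , 1,2.9,3, 8 ]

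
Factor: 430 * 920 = 395600 = 2^4*5^2 * 23^1 * 43^1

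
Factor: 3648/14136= 8/31 = 2^3*31^(-1 ) 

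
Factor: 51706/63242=251/307 = 251^1* 307^(-1 ) 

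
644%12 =8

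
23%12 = 11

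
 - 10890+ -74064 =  - 84954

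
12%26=12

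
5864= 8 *733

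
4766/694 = 2383/347 = 6.87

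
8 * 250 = 2000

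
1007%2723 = 1007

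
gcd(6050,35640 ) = 110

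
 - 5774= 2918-8692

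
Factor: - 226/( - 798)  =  113/399 = 3^( - 1)*7^( - 1 )*19^( - 1)*113^1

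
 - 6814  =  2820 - 9634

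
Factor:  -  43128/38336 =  - 9/8 = - 2^ ( - 3)*3^2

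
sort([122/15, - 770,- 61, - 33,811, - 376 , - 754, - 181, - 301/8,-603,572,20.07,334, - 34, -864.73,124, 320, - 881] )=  [-881,-864.73,-770, - 754, - 603, - 376, - 181, - 61, - 301/8, - 34, - 33, 122/15,20.07, 124,  320,334, 572, 811] 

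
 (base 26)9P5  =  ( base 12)3A97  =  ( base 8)15123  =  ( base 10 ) 6739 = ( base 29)80B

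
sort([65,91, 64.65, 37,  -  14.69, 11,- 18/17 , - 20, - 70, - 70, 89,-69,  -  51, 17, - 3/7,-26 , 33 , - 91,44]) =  [ - 91,  -  70,-70 ,-69, - 51 , - 26 , - 20  ,-14.69, - 18/17 ,  -  3/7,11,17,  33,37 , 44,  64.65 , 65,89  ,  91]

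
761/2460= 761/2460= 0.31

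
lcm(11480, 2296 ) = 11480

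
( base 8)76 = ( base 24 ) 2E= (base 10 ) 62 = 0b111110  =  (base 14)46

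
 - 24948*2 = - 49896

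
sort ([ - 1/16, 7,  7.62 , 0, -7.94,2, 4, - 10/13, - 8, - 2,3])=[  -  8, - 7.94, - 2 ,-10/13,-1/16, 0, 2,3, 4,  7,7.62 ]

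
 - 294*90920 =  - 26730480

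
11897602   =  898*13249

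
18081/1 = 18081= 18081.00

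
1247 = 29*43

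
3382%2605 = 777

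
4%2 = 0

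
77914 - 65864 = 12050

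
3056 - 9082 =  - 6026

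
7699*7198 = 55417402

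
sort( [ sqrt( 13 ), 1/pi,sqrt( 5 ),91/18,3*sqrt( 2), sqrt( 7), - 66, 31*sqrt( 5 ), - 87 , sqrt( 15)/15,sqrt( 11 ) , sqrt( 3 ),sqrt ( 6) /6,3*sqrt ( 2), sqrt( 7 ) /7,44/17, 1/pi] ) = [ - 87, -66,sqrt( 15 ) /15, 1/pi,  1/pi,sqrt( 7)/7,sqrt ( 6) /6, sqrt( 3),  sqrt( 5 ), 44/17,sqrt (7 ),sqrt(11 ), sqrt( 13),3* sqrt( 2),3*sqrt(2),91/18, 31*sqrt(5) ] 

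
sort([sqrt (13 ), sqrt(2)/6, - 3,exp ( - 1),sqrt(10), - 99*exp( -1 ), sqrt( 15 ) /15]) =[ - 99 *exp( - 1), - 3, sqrt( 2)/6, sqrt (15 ) /15, exp ( - 1 ), sqrt(10), sqrt( 13) ]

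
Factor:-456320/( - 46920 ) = 496/51 = 2^4 * 3^(-1)*17^( - 1)*31^1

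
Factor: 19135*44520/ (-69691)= - 2^3*3^1*5^2 * 7^1*43^1*53^1*89^1*69691^(-1) = - 851890200/69691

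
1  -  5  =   - 4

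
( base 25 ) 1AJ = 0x37E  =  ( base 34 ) QA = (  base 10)894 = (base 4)31332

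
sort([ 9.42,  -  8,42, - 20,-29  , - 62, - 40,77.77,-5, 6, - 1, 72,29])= [ - 62,-40,-29,  -  20, - 8, -5, - 1, 6,9.42,29, 42, 72, 77.77]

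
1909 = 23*83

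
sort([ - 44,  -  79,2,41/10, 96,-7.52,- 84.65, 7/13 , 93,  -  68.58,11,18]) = [ - 84.65, - 79,  -  68.58 ,  -  44, - 7.52,7/13,2,41/10,11, 18,93,96]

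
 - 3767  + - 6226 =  - 9993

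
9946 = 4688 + 5258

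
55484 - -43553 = 99037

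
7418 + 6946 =14364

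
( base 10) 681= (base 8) 1251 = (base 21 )1b9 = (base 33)kl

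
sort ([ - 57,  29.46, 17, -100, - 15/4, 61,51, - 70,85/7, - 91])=[ - 100, - 91, - 70,-57, - 15/4, 85/7, 17 , 29.46,51,61]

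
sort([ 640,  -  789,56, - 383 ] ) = [  -  789, - 383,  56,640 ] 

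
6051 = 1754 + 4297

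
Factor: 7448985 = 3^2 * 5^1*165533^1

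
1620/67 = 24 + 12/67 = 24.18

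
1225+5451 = 6676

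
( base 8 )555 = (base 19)104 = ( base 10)365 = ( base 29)CH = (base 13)221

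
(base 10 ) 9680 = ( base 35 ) 7VK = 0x25D0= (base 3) 111021112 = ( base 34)8co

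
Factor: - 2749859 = -7^1*392837^1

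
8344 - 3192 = 5152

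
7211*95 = 685045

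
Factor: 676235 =5^1*7^1*139^2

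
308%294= 14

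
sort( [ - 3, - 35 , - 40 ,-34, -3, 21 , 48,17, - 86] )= [ - 86 , - 40, - 35, - 34, - 3, -3, 17,21,48 ]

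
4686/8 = 2343/4 = 585.75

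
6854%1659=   218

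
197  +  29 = 226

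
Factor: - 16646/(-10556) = 41/26 =2^( - 1)*13^( - 1)*41^1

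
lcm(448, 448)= 448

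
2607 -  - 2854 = 5461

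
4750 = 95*50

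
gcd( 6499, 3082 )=67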